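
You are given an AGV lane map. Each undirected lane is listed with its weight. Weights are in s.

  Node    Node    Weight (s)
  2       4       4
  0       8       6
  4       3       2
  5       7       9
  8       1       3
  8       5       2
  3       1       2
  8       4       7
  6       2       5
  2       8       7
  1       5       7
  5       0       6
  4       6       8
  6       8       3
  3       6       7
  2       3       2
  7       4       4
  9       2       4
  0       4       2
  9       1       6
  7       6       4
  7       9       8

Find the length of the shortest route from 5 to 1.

Enumerating some paths:
5–8–1: 2+3 = 5
5–1: 7 = 7
The minimum is 5 s via 5–8–1.

5 s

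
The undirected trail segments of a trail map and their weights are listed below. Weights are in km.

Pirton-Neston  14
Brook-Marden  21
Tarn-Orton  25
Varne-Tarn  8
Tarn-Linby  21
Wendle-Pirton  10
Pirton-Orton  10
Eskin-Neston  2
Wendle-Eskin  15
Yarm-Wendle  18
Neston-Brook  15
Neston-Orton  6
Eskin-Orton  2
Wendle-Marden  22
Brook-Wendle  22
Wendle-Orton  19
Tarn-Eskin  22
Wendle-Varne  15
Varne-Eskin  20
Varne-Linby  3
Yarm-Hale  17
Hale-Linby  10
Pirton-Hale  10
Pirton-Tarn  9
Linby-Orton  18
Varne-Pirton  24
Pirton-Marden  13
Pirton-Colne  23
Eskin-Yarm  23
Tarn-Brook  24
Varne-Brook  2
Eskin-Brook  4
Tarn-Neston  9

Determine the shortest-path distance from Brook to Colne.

39 km

Candidate routes:
Brook–Eskin–Neston–Pirton–Colne: 4+2+14+23 = 43
Brook–Eskin–Orton–Pirton–Colne: 4+2+10+23 = 39
Brook–Varne–Tarn–Pirton–Colne: 2+8+9+23 = 42
Brook–Eskin–Neston–Orton–Pirton–Colne: 4+2+6+10+23 = 45
The minimum is 39 km via Brook–Eskin–Orton–Pirton–Colne.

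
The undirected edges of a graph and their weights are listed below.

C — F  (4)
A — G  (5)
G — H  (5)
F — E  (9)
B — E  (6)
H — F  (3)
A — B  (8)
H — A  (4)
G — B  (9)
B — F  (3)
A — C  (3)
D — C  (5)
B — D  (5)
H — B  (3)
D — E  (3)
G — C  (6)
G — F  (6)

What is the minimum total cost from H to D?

8

Shortest distances from H:
H: 0
B: 3  (via H)
F: 3  (via H)
A: 4  (via H)
G: 5  (via H)
C: 7  (via F)
D: 8  (via B)
Shortest route: H → B → D = 8.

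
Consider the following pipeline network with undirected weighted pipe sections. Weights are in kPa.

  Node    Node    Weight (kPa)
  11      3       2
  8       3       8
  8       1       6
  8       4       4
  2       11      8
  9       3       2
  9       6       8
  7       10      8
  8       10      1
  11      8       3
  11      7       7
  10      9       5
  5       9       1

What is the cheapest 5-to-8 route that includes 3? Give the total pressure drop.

8 kPa

Best 5 to 3: 5 → 9 → 3 costing 3
Best 3 to 8: 3 → 11 → 8 costing 5
Total via 3: 3 + 5 = 8 kPa.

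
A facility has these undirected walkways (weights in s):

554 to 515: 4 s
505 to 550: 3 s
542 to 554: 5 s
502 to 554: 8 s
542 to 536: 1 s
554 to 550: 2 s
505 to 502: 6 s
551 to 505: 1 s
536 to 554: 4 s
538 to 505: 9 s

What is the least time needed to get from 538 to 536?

18 s

Compare a few routes:
538 → 505 → 550 → 554 → 536: 9+3+2+4 = 18
538 → 505 → 550 → 554 → 542 → 536: 9+3+2+5+1 = 20
The minimum is 18 s via 538 → 505 → 550 → 554 → 536.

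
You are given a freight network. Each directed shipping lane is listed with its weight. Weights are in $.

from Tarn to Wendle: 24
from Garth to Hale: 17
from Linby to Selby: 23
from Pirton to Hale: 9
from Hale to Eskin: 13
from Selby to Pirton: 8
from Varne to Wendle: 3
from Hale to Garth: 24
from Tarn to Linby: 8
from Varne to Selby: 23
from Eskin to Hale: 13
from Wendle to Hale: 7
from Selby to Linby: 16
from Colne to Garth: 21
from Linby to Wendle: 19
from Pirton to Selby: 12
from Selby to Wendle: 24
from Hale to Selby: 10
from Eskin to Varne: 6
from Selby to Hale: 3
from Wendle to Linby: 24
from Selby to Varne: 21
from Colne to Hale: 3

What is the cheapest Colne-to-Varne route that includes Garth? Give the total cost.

$57

Best Colne to Garth: Colne → Garth costing 21
Shortest Garth→Varne: Garth → Hale → Eskin → Varne = 36
Total via Garth: 21 + 36 = $57.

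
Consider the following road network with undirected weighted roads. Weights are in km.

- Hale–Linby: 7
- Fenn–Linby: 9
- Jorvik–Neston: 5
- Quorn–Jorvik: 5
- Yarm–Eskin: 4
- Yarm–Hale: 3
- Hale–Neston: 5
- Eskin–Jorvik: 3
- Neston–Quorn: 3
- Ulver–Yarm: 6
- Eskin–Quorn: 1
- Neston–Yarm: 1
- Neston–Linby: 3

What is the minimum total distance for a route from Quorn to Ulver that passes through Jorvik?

Best Quorn to Jorvik: Quorn → Eskin → Jorvik costing 4
Shortest Jorvik→Ulver: Jorvik → Neston → Yarm → Ulver = 12
Total via Jorvik: 4 + 12 = 16 km.

16 km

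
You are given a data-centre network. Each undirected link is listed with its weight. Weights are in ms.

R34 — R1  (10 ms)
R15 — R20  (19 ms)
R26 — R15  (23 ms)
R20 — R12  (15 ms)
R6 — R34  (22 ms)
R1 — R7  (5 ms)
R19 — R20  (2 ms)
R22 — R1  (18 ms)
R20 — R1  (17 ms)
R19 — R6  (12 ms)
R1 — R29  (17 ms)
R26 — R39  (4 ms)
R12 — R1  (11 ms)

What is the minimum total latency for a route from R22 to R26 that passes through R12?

Best R22 to R12: R22–R1–R12 costing 29
Shortest R12→R26: R12–R20–R15–R26 = 57
Total via R12: 29 + 57 = 86 ms.

86 ms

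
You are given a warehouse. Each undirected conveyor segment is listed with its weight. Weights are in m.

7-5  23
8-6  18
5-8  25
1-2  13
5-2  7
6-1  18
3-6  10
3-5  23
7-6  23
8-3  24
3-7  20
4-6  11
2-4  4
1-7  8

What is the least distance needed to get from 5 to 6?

Settle nodes by increasing distance from 5:
5: 0
2: 7  (via 5)
4: 11  (via 2)
1: 20  (via 2)
6: 22  (via 4)
Shortest route: 5–2–4–6 = 22 m.

22 m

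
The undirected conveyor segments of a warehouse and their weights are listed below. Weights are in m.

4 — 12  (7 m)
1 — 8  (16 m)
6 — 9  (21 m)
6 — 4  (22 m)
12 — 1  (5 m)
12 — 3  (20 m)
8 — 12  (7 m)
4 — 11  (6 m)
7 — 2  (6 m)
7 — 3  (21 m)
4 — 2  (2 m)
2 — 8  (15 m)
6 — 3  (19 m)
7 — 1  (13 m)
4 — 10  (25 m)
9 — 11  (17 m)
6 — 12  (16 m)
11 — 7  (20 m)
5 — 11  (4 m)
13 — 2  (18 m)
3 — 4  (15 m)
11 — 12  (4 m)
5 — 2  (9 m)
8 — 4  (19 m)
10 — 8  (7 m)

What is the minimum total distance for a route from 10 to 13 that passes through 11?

Shortest 10→11: 10 → 8 → 12 → 11 = 18
Shortest 11→13: 11 → 4 → 2 → 13 = 26
Total via 11: 18 + 26 = 44 m.

44 m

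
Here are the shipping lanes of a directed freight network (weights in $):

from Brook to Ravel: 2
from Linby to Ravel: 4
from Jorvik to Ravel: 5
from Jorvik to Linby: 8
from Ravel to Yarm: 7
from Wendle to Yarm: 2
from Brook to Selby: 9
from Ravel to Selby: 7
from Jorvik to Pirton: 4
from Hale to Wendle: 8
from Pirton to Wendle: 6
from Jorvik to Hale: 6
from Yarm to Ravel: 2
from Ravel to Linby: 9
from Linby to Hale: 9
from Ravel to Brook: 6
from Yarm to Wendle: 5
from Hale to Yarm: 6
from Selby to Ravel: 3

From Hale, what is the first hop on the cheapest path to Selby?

Yarm

Compare a few routes:
Hale–Yarm–Ravel–Selby: 6+2+7 = 15
Hale–Yarm–Ravel–Brook–Selby: 6+2+6+9 = 23
Hale–Wendle–Yarm–Ravel–Brook–Selby: 8+2+2+6+9 = 27
Hale–Wendle–Yarm–Ravel–Selby: 8+2+2+7 = 19
The minimum is $15 via Hale–Yarm–Ravel–Selby.
So from Hale the first move is to Yarm.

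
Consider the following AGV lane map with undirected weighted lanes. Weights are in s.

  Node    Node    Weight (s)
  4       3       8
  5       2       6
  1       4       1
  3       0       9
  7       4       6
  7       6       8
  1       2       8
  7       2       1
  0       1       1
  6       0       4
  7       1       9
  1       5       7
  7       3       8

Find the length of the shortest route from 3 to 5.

Compare a few routes:
3 → 4 → 1 → 5: 8+1+7 = 16
3 → 7 → 2 → 5: 8+1+6 = 15
Cheapest is 3 → 7 → 2 → 5 at 15 s.

15 s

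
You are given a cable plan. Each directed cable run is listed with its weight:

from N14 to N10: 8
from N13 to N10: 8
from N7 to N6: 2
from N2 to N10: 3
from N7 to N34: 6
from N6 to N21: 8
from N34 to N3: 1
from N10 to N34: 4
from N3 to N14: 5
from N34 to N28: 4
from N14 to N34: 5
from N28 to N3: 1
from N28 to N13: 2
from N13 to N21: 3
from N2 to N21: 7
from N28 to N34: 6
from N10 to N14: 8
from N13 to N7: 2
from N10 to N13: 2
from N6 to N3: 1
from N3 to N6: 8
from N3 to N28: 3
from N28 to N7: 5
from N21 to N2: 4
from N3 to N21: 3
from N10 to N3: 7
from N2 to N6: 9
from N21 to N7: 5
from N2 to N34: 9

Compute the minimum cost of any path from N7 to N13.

8

Shortest distances from N7:
N7: 0
N6: 2  (via N7)
N3: 3  (via N6)
N21: 6  (via N3)
N28: 6  (via N3)
N34: 6  (via N7)
N14: 8  (via N3)
N13: 8  (via N28)
Shortest route: N7–N6–N3–N28–N13 = 8.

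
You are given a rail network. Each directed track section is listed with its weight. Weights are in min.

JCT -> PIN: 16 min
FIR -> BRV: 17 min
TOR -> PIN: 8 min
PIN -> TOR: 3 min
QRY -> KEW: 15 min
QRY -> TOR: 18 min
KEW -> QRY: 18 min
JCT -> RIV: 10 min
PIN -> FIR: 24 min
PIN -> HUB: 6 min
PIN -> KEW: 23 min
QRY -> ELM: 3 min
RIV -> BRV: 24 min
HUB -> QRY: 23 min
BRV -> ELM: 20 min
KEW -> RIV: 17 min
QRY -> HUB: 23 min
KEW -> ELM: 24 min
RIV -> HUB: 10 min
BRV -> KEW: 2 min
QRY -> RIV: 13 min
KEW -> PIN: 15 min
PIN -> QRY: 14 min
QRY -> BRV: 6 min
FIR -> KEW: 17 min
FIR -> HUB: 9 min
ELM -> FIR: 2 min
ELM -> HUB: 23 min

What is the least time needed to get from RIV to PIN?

41 min

Settle nodes by increasing distance from RIV:
RIV: 0
HUB: 10  (via RIV)
BRV: 24  (via RIV)
KEW: 26  (via BRV)
QRY: 33  (via HUB)
ELM: 36  (via QRY)
FIR: 38  (via ELM)
PIN: 41  (via KEW)
Shortest route: RIV–BRV–KEW–PIN = 41 min.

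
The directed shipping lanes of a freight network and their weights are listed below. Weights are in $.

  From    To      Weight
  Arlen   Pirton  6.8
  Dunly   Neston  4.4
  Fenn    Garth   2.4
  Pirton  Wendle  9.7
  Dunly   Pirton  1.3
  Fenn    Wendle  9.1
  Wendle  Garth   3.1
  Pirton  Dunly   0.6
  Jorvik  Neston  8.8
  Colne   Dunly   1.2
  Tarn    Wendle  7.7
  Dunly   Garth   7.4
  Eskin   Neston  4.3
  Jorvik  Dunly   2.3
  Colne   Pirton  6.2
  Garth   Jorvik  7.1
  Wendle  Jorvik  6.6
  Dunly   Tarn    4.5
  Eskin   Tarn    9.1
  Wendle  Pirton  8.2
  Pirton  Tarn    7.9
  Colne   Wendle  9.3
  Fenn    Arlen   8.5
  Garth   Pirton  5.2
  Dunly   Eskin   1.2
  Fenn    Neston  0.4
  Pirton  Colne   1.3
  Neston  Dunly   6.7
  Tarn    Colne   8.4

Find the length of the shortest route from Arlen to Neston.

$11.8

Settle nodes by increasing distance from Arlen:
Arlen: 0
Pirton: 6.8  (via Arlen)
Dunly: 7.4  (via Pirton)
Colne: 8.1  (via Pirton)
Eskin: 8.6  (via Dunly)
Neston: 11.8  (via Dunly)
Shortest route: Arlen–Pirton–Dunly–Neston = $11.8.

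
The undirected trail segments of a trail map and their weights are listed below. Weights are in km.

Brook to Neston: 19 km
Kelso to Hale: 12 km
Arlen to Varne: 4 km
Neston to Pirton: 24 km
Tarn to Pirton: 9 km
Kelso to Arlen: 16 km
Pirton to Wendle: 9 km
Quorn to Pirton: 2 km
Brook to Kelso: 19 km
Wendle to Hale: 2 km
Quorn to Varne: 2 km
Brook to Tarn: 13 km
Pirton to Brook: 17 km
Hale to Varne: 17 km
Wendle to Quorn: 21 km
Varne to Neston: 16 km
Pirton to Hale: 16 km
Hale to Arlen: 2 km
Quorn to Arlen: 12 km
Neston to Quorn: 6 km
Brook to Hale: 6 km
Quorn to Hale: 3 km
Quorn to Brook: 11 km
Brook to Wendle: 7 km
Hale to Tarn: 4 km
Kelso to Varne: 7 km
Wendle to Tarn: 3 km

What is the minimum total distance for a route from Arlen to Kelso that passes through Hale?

Shortest Arlen→Hale: Arlen → Hale = 2
Shortest Hale→Kelso: Hale → Kelso = 12
Total via Hale: 2 + 12 = 14 km.

14 km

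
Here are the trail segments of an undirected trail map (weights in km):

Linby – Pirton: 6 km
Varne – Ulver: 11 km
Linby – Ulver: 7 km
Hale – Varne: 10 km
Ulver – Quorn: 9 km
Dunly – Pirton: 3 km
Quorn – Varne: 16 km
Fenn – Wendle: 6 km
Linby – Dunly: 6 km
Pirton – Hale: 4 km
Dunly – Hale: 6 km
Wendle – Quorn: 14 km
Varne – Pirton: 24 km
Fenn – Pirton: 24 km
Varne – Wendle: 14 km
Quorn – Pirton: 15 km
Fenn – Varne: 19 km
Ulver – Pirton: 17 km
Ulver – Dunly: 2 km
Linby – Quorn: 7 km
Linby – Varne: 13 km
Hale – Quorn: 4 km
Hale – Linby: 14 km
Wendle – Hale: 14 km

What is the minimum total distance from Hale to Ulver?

Shortest distances from Hale:
Hale: 0
Pirton: 4  (via Hale)
Quorn: 4  (via Hale)
Dunly: 6  (via Hale)
Ulver: 8  (via Dunly)
Shortest route: Hale → Dunly → Ulver = 8 km.

8 km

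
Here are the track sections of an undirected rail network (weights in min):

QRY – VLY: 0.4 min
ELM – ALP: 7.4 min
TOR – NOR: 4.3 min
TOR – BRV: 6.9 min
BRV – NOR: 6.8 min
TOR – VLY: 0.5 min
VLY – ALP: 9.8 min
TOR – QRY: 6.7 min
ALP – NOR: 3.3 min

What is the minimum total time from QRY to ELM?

15.9 min

Running Dijkstra from QRY:
QRY: 0
VLY: 0.4  (via QRY)
TOR: 0.9  (via VLY)
NOR: 5.2  (via TOR)
BRV: 7.8  (via TOR)
ALP: 8.5  (via NOR)
ELM: 15.9  (via ALP)
Shortest route: QRY–VLY–TOR–NOR–ALP–ELM = 15.9 min.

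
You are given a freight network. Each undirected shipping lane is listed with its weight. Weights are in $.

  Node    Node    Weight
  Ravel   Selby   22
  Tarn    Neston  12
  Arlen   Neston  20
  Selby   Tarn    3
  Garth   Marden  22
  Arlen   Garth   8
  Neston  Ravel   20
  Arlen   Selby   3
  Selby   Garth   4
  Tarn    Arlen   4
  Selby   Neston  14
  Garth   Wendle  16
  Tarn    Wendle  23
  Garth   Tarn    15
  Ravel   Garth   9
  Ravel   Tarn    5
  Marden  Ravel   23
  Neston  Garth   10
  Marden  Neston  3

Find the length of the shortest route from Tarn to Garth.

$7

Settle nodes by increasing distance from Tarn:
Tarn: 0
Selby: 3  (via Tarn)
Arlen: 4  (via Tarn)
Ravel: 5  (via Tarn)
Garth: 7  (via Selby)
Shortest route: Tarn–Selby–Garth = $7.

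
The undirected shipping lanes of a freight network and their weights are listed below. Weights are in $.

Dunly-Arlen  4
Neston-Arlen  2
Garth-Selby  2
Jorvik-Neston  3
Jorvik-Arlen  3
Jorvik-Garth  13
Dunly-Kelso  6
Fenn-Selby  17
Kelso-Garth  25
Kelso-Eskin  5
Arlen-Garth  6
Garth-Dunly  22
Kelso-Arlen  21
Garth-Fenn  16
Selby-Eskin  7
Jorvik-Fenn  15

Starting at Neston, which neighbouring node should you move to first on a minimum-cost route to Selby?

Arlen

Candidate routes:
Neston–Jorvik–Arlen–Garth–Selby: 3+3+6+2 = 14
Neston–Arlen–Garth–Selby: 2+6+2 = 10
Cheapest is Neston–Arlen–Garth–Selby at $10.
So from Neston the first move is to Arlen.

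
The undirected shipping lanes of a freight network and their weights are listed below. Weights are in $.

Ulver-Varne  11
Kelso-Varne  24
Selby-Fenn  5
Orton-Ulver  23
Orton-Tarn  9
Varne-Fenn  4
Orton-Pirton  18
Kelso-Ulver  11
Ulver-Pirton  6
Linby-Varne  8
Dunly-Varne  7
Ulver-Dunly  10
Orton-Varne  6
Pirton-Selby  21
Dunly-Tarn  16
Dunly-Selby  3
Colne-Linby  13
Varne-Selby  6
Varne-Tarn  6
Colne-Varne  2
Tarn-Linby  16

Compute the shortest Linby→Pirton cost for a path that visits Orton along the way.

$32

Shortest Linby→Orton: Linby → Varne → Orton = 14
Best Orton to Pirton: Orton → Pirton costing 18
Total via Orton: 14 + 18 = $32.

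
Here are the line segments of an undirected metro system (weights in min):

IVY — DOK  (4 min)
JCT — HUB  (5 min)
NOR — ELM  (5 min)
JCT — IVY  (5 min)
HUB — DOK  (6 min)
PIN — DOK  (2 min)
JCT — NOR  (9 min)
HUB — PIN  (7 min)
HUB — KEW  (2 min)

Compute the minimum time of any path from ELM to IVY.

19 min

Running Dijkstra from ELM:
ELM: 0
NOR: 5  (via ELM)
JCT: 14  (via NOR)
HUB: 19  (via JCT)
IVY: 19  (via JCT)
Shortest route: ELM–NOR–JCT–IVY = 19 min.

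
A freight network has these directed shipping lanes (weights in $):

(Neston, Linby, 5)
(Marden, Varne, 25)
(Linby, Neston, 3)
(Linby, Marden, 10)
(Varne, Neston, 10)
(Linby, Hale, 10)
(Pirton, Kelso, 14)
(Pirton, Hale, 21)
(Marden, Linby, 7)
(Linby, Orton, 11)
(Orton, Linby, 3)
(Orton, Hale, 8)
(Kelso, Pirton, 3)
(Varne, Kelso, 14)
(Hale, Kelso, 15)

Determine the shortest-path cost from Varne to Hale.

Settle nodes by increasing distance from Varne:
Varne: 0
Neston: 10  (via Varne)
Kelso: 14  (via Varne)
Linby: 15  (via Neston)
Pirton: 17  (via Kelso)
Marden: 25  (via Linby)
Hale: 25  (via Linby)
Shortest route: Varne–Neston–Linby–Hale = $25.

$25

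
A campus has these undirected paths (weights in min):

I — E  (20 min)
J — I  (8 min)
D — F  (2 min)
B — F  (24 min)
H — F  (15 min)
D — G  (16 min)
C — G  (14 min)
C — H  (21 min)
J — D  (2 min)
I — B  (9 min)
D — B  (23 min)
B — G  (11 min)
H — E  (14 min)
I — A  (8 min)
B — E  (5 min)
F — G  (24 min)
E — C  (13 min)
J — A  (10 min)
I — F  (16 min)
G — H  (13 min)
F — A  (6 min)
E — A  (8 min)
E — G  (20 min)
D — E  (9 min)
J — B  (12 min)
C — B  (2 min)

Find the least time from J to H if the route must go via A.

Best J to A: J → A costing 10
Shortest A→H: A → F → H = 21
Total via A: 10 + 21 = 31 min.

31 min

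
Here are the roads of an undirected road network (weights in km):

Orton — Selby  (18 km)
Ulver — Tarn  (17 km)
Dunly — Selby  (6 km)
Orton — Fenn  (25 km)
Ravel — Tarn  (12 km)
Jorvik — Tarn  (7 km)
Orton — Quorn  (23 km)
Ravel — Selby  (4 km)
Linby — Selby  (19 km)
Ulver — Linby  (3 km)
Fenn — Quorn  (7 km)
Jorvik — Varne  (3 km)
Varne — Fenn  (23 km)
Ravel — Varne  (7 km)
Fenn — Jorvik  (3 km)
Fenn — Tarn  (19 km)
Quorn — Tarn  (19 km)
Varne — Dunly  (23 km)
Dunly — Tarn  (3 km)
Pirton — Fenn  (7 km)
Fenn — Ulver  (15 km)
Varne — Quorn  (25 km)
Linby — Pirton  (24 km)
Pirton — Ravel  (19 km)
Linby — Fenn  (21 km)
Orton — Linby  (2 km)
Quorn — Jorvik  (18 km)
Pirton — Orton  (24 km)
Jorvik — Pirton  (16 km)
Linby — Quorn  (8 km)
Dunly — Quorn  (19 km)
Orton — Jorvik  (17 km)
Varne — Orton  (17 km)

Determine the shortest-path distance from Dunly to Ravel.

Enumerating some paths:
Dunly → Tarn → Ravel: 3+12 = 15
Dunly → Tarn → Jorvik → Varne → Ravel: 3+7+3+7 = 20
Dunly → Selby → Ravel: 6+4 = 10
The minimum is 10 km via Dunly → Selby → Ravel.

10 km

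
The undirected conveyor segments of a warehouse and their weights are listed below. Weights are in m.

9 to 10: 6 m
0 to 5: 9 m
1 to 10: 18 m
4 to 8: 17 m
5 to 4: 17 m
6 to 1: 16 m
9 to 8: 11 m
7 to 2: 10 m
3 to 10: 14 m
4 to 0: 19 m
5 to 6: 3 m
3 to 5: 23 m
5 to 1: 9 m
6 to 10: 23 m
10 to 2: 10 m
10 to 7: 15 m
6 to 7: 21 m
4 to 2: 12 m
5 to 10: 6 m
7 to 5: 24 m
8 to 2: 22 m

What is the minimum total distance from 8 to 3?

31 m

Shortest distances from 8:
8: 0
9: 11  (via 8)
4: 17  (via 8)
10: 17  (via 9)
2: 22  (via 8)
5: 23  (via 10)
6: 26  (via 5)
3: 31  (via 10)
Shortest route: 8–9–10–3 = 31 m.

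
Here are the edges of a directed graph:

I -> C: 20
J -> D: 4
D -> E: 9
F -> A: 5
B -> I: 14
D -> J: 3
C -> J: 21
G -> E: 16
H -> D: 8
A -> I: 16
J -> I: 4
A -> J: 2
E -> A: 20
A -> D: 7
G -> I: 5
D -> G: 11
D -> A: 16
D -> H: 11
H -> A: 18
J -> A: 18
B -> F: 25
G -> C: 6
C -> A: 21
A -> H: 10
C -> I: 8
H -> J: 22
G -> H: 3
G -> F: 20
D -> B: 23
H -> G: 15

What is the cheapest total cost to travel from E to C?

43

Shortest distances from E:
E: 0
A: 20  (via E)
J: 22  (via A)
D: 26  (via J)
I: 26  (via J)
H: 30  (via A)
G: 37  (via D)
C: 43  (via G)
Shortest route: E–A–J–D–G–C = 43.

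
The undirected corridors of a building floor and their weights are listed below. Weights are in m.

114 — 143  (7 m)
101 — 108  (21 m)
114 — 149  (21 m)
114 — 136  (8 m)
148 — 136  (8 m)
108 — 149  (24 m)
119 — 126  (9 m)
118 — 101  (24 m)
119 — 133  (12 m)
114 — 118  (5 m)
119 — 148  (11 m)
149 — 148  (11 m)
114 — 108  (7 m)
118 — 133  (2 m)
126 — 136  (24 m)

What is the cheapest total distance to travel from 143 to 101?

Shortest distances from 143:
143: 0
114: 7  (via 143)
118: 12  (via 114)
108: 14  (via 114)
133: 14  (via 118)
136: 15  (via 114)
148: 23  (via 136)
119: 26  (via 133)
149: 28  (via 114)
126: 35  (via 119)
101: 35  (via 108)
Shortest route: 143–114–108–101 = 35 m.

35 m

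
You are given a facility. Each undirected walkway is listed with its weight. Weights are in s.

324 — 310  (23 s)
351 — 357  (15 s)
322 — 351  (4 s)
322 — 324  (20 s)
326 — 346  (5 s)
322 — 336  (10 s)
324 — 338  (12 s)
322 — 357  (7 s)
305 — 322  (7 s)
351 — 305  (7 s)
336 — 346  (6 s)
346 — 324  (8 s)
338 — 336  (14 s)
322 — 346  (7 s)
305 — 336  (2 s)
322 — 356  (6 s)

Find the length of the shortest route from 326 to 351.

16 s

Candidate routes:
326 - 346 - 336 - 305 - 351: 5+6+2+7 = 20
326 - 346 - 322 - 351: 5+7+4 = 16
Cheapest is 326 - 346 - 322 - 351 at 16 s.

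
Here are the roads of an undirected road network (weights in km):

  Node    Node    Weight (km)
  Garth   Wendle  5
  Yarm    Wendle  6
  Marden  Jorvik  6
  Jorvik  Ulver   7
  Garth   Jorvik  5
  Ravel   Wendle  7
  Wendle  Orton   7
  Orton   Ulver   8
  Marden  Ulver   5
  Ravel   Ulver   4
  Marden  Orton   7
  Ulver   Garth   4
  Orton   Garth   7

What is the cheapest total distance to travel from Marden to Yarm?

20 km

Enumerating some paths:
Marden → Orton → Wendle → Yarm: 7+7+6 = 20
Marden → Ulver → Ravel → Wendle → Yarm: 5+4+7+6 = 22
Marden → Jorvik → Garth → Wendle → Yarm: 6+5+5+6 = 22
Marden → Orton → Garth → Wendle → Yarm: 7+7+5+6 = 25
Cheapest is Marden → Orton → Wendle → Yarm at 20 km.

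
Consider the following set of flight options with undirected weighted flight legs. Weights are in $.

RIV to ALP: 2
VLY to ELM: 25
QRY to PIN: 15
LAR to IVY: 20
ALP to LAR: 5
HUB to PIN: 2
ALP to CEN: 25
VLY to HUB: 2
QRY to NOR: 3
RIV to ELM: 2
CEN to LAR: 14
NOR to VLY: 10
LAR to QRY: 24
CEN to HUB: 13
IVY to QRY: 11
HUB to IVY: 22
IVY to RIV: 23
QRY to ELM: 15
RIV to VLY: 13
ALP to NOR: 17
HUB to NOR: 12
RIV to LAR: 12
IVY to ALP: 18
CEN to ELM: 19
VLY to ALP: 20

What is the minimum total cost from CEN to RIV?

$21

Candidate routes:
CEN–LAR–RIV: 14+12 = 26
CEN–ALP–RIV: 25+2 = 27
CEN–ELM–RIV: 19+2 = 21
CEN–HUB–VLY–RIV: 13+2+13 = 28
Cheapest is CEN–ELM–RIV at $21.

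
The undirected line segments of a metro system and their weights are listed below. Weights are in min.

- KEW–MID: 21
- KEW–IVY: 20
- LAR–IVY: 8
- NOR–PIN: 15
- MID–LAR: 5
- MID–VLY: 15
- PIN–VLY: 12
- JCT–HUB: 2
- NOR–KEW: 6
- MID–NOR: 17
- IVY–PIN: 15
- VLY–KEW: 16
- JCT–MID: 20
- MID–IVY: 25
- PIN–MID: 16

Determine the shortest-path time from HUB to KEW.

43 min

Compare a few routes:
HUB–JCT–MID–KEW: 2+20+21 = 43
HUB–JCT–MID–NOR–KEW: 2+20+17+6 = 45
Cheapest is HUB–JCT–MID–KEW at 43 min.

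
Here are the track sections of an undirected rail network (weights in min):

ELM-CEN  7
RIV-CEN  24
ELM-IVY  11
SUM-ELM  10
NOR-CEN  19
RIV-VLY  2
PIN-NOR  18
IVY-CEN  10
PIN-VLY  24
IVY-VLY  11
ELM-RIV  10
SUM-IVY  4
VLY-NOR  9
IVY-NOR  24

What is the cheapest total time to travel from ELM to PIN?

36 min

Compare a few routes:
ELM - CEN - NOR - PIN: 7+19+18 = 44
ELM - RIV - VLY - PIN: 10+2+24 = 36
ELM - RIV - VLY - NOR - PIN: 10+2+9+18 = 39
Cheapest is ELM - RIV - VLY - PIN at 36 min.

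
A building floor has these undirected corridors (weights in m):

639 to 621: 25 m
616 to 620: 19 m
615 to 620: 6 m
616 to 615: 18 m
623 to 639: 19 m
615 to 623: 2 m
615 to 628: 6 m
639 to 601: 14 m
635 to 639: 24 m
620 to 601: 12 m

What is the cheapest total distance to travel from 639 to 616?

39 m

Settle nodes by increasing distance from 639:
639: 0
601: 14  (via 639)
623: 19  (via 639)
615: 21  (via 623)
635: 24  (via 639)
621: 25  (via 639)
620: 26  (via 601)
628: 27  (via 615)
616: 39  (via 615)
Shortest route: 639–623–615–616 = 39 m.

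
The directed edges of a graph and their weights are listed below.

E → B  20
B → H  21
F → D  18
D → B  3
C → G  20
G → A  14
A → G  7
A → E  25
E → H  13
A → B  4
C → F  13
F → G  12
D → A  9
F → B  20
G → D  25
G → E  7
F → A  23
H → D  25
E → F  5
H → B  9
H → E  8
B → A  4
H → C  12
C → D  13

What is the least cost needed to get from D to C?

Enumerating some paths:
D → B → A → G → E → H → C: 3+4+7+7+13+12 = 46
D → B → H → C: 3+21+12 = 36
D → A → B → H → C: 9+4+21+12 = 46
D → A → G → E → H → C: 9+7+7+13+12 = 48
The minimum is 36 via D → B → H → C.

36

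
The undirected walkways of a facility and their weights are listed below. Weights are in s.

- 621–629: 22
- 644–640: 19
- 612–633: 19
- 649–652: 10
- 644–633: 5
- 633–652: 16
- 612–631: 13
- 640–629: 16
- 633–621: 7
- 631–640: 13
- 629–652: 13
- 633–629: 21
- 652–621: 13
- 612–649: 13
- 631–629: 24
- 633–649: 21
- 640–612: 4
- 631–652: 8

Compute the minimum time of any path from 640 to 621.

Shortest distances from 640:
640: 0
612: 4  (via 640)
631: 13  (via 640)
629: 16  (via 640)
649: 17  (via 612)
644: 19  (via 640)
652: 21  (via 631)
633: 23  (via 612)
621: 30  (via 633)
Shortest route: 640–612–633–621 = 30 s.

30 s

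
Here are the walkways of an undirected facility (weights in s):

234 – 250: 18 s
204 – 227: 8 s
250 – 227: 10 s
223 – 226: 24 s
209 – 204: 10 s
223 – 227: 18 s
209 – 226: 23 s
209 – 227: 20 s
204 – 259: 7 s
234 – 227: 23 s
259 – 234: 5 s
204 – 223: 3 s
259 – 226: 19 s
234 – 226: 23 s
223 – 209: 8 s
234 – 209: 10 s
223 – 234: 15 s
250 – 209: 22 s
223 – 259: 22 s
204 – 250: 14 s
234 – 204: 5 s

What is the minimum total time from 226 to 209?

Running Dijkstra from 226:
226: 0
259: 19  (via 226)
209: 23  (via 226)
Shortest route: 226–209 = 23 s.

23 s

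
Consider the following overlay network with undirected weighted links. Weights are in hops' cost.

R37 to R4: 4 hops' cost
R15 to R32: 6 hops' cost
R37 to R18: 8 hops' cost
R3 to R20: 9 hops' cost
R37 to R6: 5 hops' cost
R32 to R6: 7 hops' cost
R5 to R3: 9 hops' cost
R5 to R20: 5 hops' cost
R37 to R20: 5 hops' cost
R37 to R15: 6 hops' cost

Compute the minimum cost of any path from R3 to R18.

22 hops' cost

Shortest distances from R3:
R3: 0
R20: 9  (via R3)
R5: 9  (via R3)
R37: 14  (via R20)
R4: 18  (via R37)
R6: 19  (via R37)
R15: 20  (via R37)
R18: 22  (via R37)
Shortest route: R3–R20–R37–R18 = 22 hops' cost.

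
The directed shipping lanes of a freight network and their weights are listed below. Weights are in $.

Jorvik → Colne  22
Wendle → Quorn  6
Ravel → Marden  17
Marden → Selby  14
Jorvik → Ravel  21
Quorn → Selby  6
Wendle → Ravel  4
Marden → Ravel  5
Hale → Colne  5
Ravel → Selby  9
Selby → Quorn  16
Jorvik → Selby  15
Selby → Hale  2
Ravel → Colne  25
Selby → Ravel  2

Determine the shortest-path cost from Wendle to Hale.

$14

Running Dijkstra from Wendle:
Wendle: 0
Ravel: 4  (via Wendle)
Quorn: 6  (via Wendle)
Selby: 12  (via Quorn)
Hale: 14  (via Selby)
Shortest route: Wendle → Quorn → Selby → Hale = $14.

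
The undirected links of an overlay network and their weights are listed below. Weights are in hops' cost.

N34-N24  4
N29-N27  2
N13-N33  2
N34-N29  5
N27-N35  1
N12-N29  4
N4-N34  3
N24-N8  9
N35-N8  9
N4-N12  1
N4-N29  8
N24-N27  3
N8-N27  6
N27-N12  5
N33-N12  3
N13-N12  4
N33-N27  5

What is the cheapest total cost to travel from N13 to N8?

Settle nodes by increasing distance from N13:
N13: 0
N33: 2  (via N13)
N12: 4  (via N13)
N4: 5  (via N12)
N27: 7  (via N33)
N34: 8  (via N4)
N35: 8  (via N27)
N29: 8  (via N12)
N24: 10  (via N27)
N8: 13  (via N27)
Shortest route: N13 → N33 → N27 → N8 = 13 hops' cost.

13 hops' cost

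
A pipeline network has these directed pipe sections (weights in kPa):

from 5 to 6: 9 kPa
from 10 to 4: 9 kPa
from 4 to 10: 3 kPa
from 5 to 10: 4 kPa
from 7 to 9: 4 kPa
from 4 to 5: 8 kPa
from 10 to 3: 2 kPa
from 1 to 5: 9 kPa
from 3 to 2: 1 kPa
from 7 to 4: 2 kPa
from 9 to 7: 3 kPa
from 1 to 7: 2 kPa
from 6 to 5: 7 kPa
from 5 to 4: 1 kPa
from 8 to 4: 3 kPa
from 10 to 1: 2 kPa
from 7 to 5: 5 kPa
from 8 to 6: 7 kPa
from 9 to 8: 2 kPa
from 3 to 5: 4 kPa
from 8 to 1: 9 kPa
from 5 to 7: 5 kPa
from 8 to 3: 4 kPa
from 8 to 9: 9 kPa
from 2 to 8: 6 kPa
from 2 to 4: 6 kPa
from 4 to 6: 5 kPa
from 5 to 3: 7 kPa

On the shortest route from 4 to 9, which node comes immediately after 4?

10

Candidate routes:
4–5–7–9: 8+5+4 = 17
4–10–1–7–9: 3+2+2+4 = 11
The minimum is 11 kPa via 4–10–1–7–9.
So from 4 the first move is to 10.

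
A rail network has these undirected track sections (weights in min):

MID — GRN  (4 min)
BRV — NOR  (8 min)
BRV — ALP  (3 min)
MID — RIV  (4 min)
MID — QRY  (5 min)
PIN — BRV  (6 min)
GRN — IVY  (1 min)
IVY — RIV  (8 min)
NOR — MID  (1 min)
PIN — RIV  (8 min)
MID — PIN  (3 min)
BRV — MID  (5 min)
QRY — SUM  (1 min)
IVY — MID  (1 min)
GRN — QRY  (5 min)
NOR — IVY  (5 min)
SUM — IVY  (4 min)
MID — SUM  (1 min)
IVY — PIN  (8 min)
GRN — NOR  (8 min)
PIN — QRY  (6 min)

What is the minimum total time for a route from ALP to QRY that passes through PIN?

14 min

Best ALP to PIN: ALP → BRV → PIN costing 9
Best PIN to QRY: PIN → MID → SUM → QRY costing 5
Total via PIN: 9 + 5 = 14 min.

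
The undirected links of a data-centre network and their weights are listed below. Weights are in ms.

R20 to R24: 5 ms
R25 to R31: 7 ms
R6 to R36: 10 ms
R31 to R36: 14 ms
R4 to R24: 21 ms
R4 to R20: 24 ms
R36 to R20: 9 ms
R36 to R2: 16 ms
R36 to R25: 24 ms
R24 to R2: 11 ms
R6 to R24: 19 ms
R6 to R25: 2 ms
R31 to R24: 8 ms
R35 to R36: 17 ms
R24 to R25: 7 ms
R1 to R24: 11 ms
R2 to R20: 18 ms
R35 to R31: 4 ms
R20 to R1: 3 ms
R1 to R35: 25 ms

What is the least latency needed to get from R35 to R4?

33 ms

Compare a few routes:
R35 - R31 - R25 - R24 - R4: 4+7+7+21 = 39
R35 - R31 - R24 - R4: 4+8+21 = 33
R35 - R31 - R24 - R20 - R4: 4+8+5+24 = 41
Cheapest is R35 - R31 - R24 - R4 at 33 ms.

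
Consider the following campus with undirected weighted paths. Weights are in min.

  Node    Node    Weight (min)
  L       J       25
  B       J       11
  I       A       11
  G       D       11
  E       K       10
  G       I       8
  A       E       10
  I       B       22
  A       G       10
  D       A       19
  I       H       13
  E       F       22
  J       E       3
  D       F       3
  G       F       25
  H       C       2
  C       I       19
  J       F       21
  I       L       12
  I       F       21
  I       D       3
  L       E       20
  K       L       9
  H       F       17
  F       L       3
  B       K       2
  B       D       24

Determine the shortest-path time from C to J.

Enumerating some paths:
C–H–I–A–E–J: 2+13+11+10+3 = 39
C–I–A–E–J: 19+11+10+3 = 43
C–H–F–J: 2+17+21 = 40
C–H–I–D–F–J: 2+13+3+3+21 = 42
The minimum is 39 min via C–H–I–A–E–J.

39 min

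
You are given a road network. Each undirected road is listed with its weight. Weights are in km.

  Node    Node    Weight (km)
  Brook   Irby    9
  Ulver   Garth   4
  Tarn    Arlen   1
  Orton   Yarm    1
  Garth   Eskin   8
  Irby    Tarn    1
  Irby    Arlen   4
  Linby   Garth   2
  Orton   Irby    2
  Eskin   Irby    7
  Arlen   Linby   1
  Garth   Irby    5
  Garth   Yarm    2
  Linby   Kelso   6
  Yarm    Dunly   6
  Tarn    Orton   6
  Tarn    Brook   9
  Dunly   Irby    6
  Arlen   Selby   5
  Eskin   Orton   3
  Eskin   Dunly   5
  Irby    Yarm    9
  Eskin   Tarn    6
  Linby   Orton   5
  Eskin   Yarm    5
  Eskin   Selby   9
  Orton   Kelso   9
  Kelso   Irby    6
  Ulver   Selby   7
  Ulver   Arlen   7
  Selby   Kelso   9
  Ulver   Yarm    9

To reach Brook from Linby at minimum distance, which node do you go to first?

Compare a few routes:
Linby - Arlen - Tarn - Irby - Brook: 1+1+1+9 = 12
Linby - Arlen - Tarn - Brook: 1+1+9 = 11
Cheapest is Linby - Arlen - Tarn - Brook at 11 km.
So from Linby the first move is to Arlen.

Arlen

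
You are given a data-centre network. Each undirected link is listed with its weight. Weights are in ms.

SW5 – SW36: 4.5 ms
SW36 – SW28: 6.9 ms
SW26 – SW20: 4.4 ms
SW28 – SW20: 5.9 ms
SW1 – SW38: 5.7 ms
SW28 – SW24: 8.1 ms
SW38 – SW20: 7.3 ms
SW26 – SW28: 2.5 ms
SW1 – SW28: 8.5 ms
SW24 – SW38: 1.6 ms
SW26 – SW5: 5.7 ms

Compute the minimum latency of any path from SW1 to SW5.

Enumerating some paths:
SW1 - SW28 - SW36 - SW5: 8.5+6.9+4.5 = 19.9
SW1 - SW28 - SW26 - SW5: 8.5+2.5+5.7 = 16.7
SW1 - SW38 - SW20 - SW26 - SW5: 5.7+7.3+4.4+5.7 = 23.1
The minimum is 16.7 ms via SW1 - SW28 - SW26 - SW5.

16.7 ms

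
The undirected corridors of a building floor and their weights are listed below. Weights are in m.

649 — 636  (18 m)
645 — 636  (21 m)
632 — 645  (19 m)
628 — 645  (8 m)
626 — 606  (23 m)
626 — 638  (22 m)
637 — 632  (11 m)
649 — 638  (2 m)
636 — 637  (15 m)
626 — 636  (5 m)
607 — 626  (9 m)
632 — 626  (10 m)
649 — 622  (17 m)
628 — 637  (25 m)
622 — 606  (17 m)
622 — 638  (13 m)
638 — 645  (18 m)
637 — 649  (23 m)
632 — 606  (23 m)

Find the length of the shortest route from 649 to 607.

32 m

Candidate routes:
649–638–626–607: 2+22+9 = 33
649–636–626–607: 18+5+9 = 32
The minimum is 32 m via 649–636–626–607.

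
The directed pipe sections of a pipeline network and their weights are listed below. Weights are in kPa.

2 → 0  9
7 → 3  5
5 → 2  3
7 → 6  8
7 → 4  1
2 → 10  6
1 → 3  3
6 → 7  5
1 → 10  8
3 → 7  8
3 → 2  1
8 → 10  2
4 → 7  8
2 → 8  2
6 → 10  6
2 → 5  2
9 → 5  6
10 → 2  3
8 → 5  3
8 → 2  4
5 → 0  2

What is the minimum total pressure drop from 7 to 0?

Shortest distances from 7:
7: 0
4: 1  (via 7)
3: 5  (via 7)
2: 6  (via 3)
5: 8  (via 2)
6: 8  (via 7)
8: 8  (via 2)
0: 10  (via 5)
Shortest route: 7 → 3 → 2 → 5 → 0 = 10 kPa.

10 kPa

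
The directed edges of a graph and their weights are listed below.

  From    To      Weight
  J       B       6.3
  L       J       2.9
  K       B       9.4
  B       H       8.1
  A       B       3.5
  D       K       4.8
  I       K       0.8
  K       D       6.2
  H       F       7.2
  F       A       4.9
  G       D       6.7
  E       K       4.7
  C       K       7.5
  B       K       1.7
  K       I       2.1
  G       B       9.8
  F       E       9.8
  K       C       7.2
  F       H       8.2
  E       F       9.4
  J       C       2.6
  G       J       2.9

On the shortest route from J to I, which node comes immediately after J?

Enumerating some paths:
J - C - K - I: 2.6+7.5+2.1 = 12.2
J - B - K - I: 6.3+1.7+2.1 = 10.1
Cheapest is J - B - K - I at 10.1.
So from J the first move is to B.

B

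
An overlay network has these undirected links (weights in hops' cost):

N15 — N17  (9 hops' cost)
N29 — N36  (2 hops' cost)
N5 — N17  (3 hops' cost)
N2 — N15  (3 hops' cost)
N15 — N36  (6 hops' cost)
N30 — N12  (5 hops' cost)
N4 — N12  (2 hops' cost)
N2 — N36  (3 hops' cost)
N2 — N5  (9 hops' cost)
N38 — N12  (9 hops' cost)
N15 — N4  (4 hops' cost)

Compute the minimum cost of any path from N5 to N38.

27 hops' cost

Candidate routes:
N5–N17–N15–N4–N12–N38: 3+9+4+2+9 = 27
N5–N2–N36–N15–N4–N12–N38: 9+3+6+4+2+9 = 33
The minimum is 27 hops' cost via N5–N17–N15–N4–N12–N38.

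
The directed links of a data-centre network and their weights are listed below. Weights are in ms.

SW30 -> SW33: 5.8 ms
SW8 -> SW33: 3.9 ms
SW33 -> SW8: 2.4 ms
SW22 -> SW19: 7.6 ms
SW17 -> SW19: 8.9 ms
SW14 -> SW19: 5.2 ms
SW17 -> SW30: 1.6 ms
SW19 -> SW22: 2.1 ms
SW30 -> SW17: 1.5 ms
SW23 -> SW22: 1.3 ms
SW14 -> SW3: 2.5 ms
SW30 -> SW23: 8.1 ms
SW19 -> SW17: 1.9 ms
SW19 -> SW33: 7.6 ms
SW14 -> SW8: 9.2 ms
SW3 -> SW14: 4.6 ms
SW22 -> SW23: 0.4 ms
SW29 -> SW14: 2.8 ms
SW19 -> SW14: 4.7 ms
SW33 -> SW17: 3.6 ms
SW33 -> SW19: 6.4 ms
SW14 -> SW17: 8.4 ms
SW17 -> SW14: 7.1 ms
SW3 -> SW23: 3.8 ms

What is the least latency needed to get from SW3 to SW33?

17.4 ms

Settle nodes by increasing distance from SW3:
SW3: 0
SW23: 3.8  (via SW3)
SW14: 4.6  (via SW3)
SW22: 5.1  (via SW23)
SW19: 9.8  (via SW14)
SW17: 11.7  (via SW19)
SW30: 13.3  (via SW17)
SW8: 13.8  (via SW14)
SW33: 17.4  (via SW19)
Shortest route: SW3 → SW14 → SW19 → SW33 = 17.4 ms.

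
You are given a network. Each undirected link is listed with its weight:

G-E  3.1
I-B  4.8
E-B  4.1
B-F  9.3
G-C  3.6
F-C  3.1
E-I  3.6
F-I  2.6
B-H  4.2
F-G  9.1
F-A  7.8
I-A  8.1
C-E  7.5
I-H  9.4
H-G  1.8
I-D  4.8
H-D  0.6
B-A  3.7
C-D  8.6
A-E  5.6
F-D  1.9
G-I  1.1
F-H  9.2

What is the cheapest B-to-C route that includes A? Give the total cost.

14.6

Best B to A: B → A costing 3.7
Shortest A→C: A → F → C = 10.9
Total via A: 3.7 + 10.9 = 14.6.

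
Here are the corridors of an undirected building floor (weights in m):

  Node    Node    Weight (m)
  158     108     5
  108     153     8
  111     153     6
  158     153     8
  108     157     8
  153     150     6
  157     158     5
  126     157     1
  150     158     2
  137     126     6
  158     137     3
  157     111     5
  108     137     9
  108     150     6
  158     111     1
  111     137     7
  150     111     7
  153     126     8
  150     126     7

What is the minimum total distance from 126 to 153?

8 m

Compare a few routes:
126 → 150 → 153: 7+6 = 13
126 → 157 → 111 → 153: 1+5+6 = 12
126 → 153: 8 = 8
126 → 157 → 158 → 111 → 153: 1+5+1+6 = 13
The minimum is 8 m via 126 → 153.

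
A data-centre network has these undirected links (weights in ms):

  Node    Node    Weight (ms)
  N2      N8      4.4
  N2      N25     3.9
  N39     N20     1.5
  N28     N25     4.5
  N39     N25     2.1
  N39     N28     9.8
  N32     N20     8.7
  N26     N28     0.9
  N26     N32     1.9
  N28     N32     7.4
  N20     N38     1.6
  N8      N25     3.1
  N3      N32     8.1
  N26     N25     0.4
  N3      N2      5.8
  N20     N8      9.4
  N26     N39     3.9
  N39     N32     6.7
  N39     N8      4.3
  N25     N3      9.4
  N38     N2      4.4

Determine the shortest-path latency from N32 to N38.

Running Dijkstra from N32:
N32: 0
N26: 1.9  (via N32)
N25: 2.3  (via N26)
N28: 2.8  (via N26)
N39: 4.4  (via N25)
N8: 5.4  (via N25)
N20: 5.9  (via N39)
N2: 6.2  (via N25)
N38: 7.5  (via N20)
Shortest route: N32 → N26 → N25 → N39 → N20 → N38 = 7.5 ms.

7.5 ms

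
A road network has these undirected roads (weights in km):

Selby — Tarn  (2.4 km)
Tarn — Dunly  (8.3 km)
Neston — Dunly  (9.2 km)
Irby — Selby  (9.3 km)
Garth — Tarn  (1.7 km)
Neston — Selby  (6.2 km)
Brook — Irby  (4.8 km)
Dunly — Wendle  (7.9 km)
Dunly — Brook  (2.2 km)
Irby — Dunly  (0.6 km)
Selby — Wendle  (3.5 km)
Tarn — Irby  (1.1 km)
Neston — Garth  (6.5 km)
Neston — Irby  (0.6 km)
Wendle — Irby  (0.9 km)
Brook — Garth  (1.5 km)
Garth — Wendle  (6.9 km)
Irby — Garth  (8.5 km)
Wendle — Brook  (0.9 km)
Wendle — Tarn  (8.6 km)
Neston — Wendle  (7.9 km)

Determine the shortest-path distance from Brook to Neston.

Shortest distances from Brook:
Brook: 0
Wendle: 0.9  (via Brook)
Garth: 1.5  (via Brook)
Irby: 1.8  (via Wendle)
Dunly: 2.2  (via Brook)
Neston: 2.4  (via Irby)
Shortest route: Brook–Wendle–Irby–Neston = 2.4 km.

2.4 km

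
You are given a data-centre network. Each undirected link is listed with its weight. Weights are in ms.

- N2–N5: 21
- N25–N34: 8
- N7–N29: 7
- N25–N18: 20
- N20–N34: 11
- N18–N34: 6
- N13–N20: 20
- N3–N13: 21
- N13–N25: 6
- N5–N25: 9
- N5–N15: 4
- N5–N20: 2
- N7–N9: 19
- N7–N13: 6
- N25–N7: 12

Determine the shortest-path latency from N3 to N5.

36 ms

Settle nodes by increasing distance from N3:
N3: 0
N13: 21  (via N3)
N25: 27  (via N13)
N7: 27  (via N13)
N29: 34  (via N7)
N34: 35  (via N25)
N5: 36  (via N25)
Shortest route: N3–N13–N25–N5 = 36 ms.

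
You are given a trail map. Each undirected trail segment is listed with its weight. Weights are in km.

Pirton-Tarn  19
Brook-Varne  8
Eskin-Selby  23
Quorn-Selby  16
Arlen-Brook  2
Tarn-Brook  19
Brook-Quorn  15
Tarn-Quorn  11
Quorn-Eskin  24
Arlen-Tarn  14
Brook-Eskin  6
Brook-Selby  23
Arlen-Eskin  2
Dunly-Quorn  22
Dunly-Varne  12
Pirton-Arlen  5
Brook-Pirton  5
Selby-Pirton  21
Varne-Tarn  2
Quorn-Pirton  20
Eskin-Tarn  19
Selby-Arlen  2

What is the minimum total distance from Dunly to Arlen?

22 km

Running Dijkstra from Dunly:
Dunly: 0
Varne: 12  (via Dunly)
Tarn: 14  (via Varne)
Brook: 20  (via Varne)
Quorn: 22  (via Dunly)
Arlen: 22  (via Brook)
Shortest route: Dunly–Varne–Brook–Arlen = 22 km.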